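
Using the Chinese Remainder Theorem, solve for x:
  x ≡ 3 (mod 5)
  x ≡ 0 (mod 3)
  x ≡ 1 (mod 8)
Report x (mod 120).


Moduli 5, 3, 8 are pairwise coprime; by CRT there is a unique solution modulo M = 5 · 3 · 8 = 120.
Solve pairwise, accumulating the modulus:
  Start with x ≡ 3 (mod 5).
  Combine with x ≡ 0 (mod 3): since gcd(5, 3) = 1, we get a unique residue mod 15.
    Write x = 3 + 5·t and substitute into x ≡ 0 (mod 3): 5·t ≡ 0 − 3 = -3 (mod 3).
    Reduce coefficients mod 3: 2·t ≡ 0 (mod 3).
    The inverse of 2 mod 3 is 2 (since 2·2 = 4 = 1·3 + 1), so t ≡ 2·0 = 0 ≡ 0 (mod 3).
    Then x = 3 + 5·0 = 3, valid modulo lcm(5, 3) = 15: x ≡ 3 (mod 15).
  Combine with x ≡ 1 (mod 8): since gcd(15, 8) = 1, we get a unique residue mod 120.
    Write x = 3 + 15·t and substitute into x ≡ 1 (mod 8): 15·t ≡ 1 − 3 = -2 (mod 8).
    Reduce coefficients mod 8: 7·t ≡ 6 (mod 8).
    The inverse of 7 mod 8 is 7 (since 7·7 = 49 = 6·8 + 1), so t ≡ 7·6 = 42 ≡ 2 (mod 8).
    Then x = 3 + 15·2 = 33, valid modulo lcm(15, 8) = 120: x ≡ 33 (mod 120).
Verify: 33 mod 5 = 3 ✓, 33 mod 3 = 0 ✓, 33 mod 8 = 1 ✓.

x ≡ 33 (mod 120).


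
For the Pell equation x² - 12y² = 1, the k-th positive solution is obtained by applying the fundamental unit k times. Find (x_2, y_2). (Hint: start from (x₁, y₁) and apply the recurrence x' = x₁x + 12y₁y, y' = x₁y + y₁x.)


Step 1: Find the fundamental solution (x₁, y₁) of x² - 12y² = 1.
  Expand √12 as a continued fraction. a₀ = ⌊√12⌋ = 3; iterate m_{k+1} = d_k·a_k − m_k, d_{k+1} = (12 − m_{k+1}²)/d_k, a_{k+1} = ⌊(a₀ + m_{k+1})/d_{k+1}⌋ (starting m₀ = 0, d₀ = 1), with convergents p_k = a_k·p_{k-1} + p_{k-2}, q_k = a_k·q_{k-1} + q_{k-2} (p₋₁ = 1, q₋₁ = 0):
  k = 0: a₀ = 3; p₀/q₀ = 3/1; p₀² − 12·q₀² = 9 − 12 = -3.
  k = 1: m = 3, d = 3, a = ⌊(3 + 3)/3⌋ = 2; p/q = (2·3 + 1)/(2·1 + 0) = 7/2; p² − 12·q² = 49 − 48 = 1.
  The first convergent with p² − 12·q² = 1 gives the fundamental solution (x₁, y₁) = (7, 2).
Step 2: Apply the recurrence (x_{n+1}, y_{n+1}) = (x₁x_n + 12y₁y_n, x₁y_n + y₁x_n) repeatedly.
  From (x_1, y_1) = (7, 2): x_2 = 7·7 + 12·2·2 = 97; y_2 = 7·2 + 2·7 = 28.
Step 3: Verify x_2² - 12·y_2² = 9409 - 9408 = 1 (should be 1). ✓

(x_1, y_1) = (7, 2); (x_2, y_2) = (97, 28).


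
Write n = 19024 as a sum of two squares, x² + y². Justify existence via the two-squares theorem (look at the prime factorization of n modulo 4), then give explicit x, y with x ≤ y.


Step 1: Factor n = 19024 = 2^4 · 29 · 41.
Step 2: Check the mod-4 condition on each prime factor: 2 = 2 (special); 29 ≡ 1 (mod 4), exponent 1; 41 ≡ 1 (mod 4), exponent 1.
All primes ≡ 3 (mod 4) appear to even exponent (or don't appear), so by the two-squares theorem n IS expressible as a sum of two squares.
Step 3: Build a representation. Group n = k² · m with k = 4 and m = 29 · 41 = 1189 (a product of primes ≡ 1 (mod 4)); a representation of m scales to one of n via (k·x)² + (k·y)² = k²(x² + y²). Each prime p ≡ 1 (mod 4) is itself a sum of two squares; find a² by testing p − a² for a perfect square:
  29: 29 − 1² = 28, 29 − 2² = 25 = 5² ⇒ 29 = 2² + 5².
  41: 41 − 1² = 40, 41 − 2² = 37, 41 − 3² = 32, 41 − 4² = 25 = 5² ⇒ 41 = 4² + 5².
  Combine using the Brahmagupta–Fibonacci identity (a² + b²)(c² + d²) = (ac − bd)² + (ad + bc)² = (ac + bd)² + (ad − bc)²:
  29 · 41 = 1189: from (2² + 5²)(4² + 5²), take (2·4 − 5·5, 2·5 + 5·4) = (8 − 25, 10 + 20) = (-17, 30); dropping signs (only squares matter) gives (17, 30); check 17² + 30² = 289 + 900 = 1189 ✓.
  Scale by k = 4: (4·17, 4·30) = (68, 120).
Step 4: Order so x ≤ y and verify: 68² + 120² = 4624 + 14400 = 19024 = n. ✓

n = 19024 = 68² + 120² (one valid representation with x ≤ y).


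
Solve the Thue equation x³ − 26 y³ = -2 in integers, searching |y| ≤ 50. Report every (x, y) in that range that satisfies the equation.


The equation is x³ - 26y³ = -2. For fixed y, x³ = 26·y³ − 2, so a solution requires the RHS to be a perfect cube.
Strategy: iterate y from -50 to 50, compute RHS = 26·y³ − 2, and check whether it is a (positive or negative) perfect cube.
Check small values of y:
  y = 0: RHS = -2 is not a perfect cube.
  y = 1: RHS = 24 is not a perfect cube.
  y = -1: RHS = -28 is not a perfect cube.
  y = 2: RHS = 206 is not a perfect cube.
  y = -2: RHS = -210 is not a perfect cube.
  y = 3: RHS = 700 is not a perfect cube.
  y = -3: RHS = -704 is not a perfect cube.
Continuing the search up to |y| = 50 finds no solutions either.
No (x, y) in the scanned range satisfies the equation.

No integer solutions with |y| ≤ 50.


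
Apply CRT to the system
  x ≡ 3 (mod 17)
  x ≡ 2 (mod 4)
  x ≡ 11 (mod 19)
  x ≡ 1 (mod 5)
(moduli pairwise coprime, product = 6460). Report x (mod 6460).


Product of moduli M = 17 · 4 · 19 · 5 = 6460.
Merge one congruence at a time:
  Start: x ≡ 3 (mod 17).
  Combine with x ≡ 2 (mod 4); new modulus lcm = 68.
    Write x = 3 + 17·t and substitute into x ≡ 2 (mod 4): 17·t ≡ 2 − 3 = -1 (mod 4).
    Reduce coefficients mod 4: 1·t ≡ 3 (mod 4).
    So t ≡ 3 (mod 4).
    Then x = 3 + 17·3 = 54, valid modulo lcm(17, 4) = 68: x ≡ 54 (mod 68).
  Combine with x ≡ 11 (mod 19); new modulus lcm = 1292.
    Write x = 54 + 68·t and substitute into x ≡ 11 (mod 19): 68·t ≡ 11 − 54 = -43 (mod 19).
    Reduce coefficients mod 19: 11·t ≡ 14 (mod 19).
    The inverse of 11 mod 19 is 7 (since 11·7 = 77 = 4·19 + 1), so t ≡ 7·14 = 98 ≡ 3 (mod 19).
    Then x = 54 + 68·3 = 258, valid modulo lcm(68, 19) = 1292: x ≡ 258 (mod 1292).
  Combine with x ≡ 1 (mod 5); new modulus lcm = 6460.
    Write x = 258 + 1292·t and substitute into x ≡ 1 (mod 5): 1292·t ≡ 1 − 258 = -257 (mod 5).
    Reduce coefficients mod 5: 2·t ≡ 3 (mod 5).
    The inverse of 2 mod 5 is 3 (since 2·3 = 6 = 1·5 + 1), so t ≡ 3·3 = 9 ≡ 4 (mod 5).
    Then x = 258 + 1292·4 = 5426, valid modulo lcm(1292, 5) = 6460: x ≡ 5426 (mod 6460).
Verify against each original: 5426 mod 17 = 3, 5426 mod 4 = 2, 5426 mod 19 = 11, 5426 mod 5 = 1.

x ≡ 5426 (mod 6460).


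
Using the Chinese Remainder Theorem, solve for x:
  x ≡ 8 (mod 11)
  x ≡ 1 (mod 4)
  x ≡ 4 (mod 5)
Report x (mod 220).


Moduli 11, 4, 5 are pairwise coprime; by CRT there is a unique solution modulo M = 11 · 4 · 5 = 220.
Solve pairwise, accumulating the modulus:
  Start with x ≡ 8 (mod 11).
  Combine with x ≡ 1 (mod 4): since gcd(11, 4) = 1, we get a unique residue mod 44.
    Write x = 8 + 11·t and substitute into x ≡ 1 (mod 4): 11·t ≡ 1 − 8 = -7 (mod 4).
    Reduce coefficients mod 4: 3·t ≡ 1 (mod 4).
    The inverse of 3 mod 4 is 3 (since 3·3 = 9 = 2·4 + 1), so t ≡ 3·1 = 3 ≡ 3 (mod 4).
    Then x = 8 + 11·3 = 41, valid modulo lcm(11, 4) = 44: x ≡ 41 (mod 44).
  Combine with x ≡ 4 (mod 5): since gcd(44, 5) = 1, we get a unique residue mod 220.
    Write x = 41 + 44·t and substitute into x ≡ 4 (mod 5): 44·t ≡ 4 − 41 = -37 (mod 5).
    Reduce coefficients mod 5: 4·t ≡ 3 (mod 5).
    The inverse of 4 mod 5 is 4 (since 4·4 = 16 = 3·5 + 1), so t ≡ 4·3 = 12 ≡ 2 (mod 5).
    Then x = 41 + 44·2 = 129, valid modulo lcm(44, 5) = 220: x ≡ 129 (mod 220).
Verify: 129 mod 11 = 8 ✓, 129 mod 4 = 1 ✓, 129 mod 5 = 4 ✓.

x ≡ 129 (mod 220).


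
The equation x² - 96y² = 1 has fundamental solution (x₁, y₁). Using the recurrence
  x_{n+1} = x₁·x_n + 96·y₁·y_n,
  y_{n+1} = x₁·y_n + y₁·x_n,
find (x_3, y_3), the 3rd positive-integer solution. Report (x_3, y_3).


Step 1: Find the fundamental solution (x₁, y₁) of x² - 96y² = 1.
  Expand √96 as a continued fraction. a₀ = ⌊√96⌋ = 9; iterate m_{k+1} = d_k·a_k − m_k, d_{k+1} = (96 − m_{k+1}²)/d_k, a_{k+1} = ⌊(a₀ + m_{k+1})/d_{k+1}⌋ (starting m₀ = 0, d₀ = 1), with convergents p_k = a_k·p_{k-1} + p_{k-2}, q_k = a_k·q_{k-1} + q_{k-2} (p₋₁ = 1, q₋₁ = 0):
  k = 0: a₀ = 9; p₀/q₀ = 9/1; p₀² − 96·q₀² = 81 − 96 = -15.
  k = 1: m = 9, d = 15, a = ⌊(9 + 9)/15⌋ = 1; p/q = (1·9 + 1)/(1·1 + 0) = 10/1; p² − 96·q² = 100 − 96 = 4.
  k = 2: m = 6, d = 4, a = ⌊(9 + 6)/4⌋ = 3; p/q = (3·10 + 9)/(3·1 + 1) = 39/4; p² − 96·q² = 1521 − 1536 = -15.
  k = 3: m = 6, d = 15, a = ⌊(9 + 6)/15⌋ = 1; p/q = (1·39 + 10)/(1·4 + 1) = 49/5; p² − 96·q² = 2401 − 2400 = 1.
  The first convergent with p² − 96·q² = 1 gives the fundamental solution (x₁, y₁) = (49, 5).
Step 2: Apply the recurrence (x_{n+1}, y_{n+1}) = (x₁x_n + 96y₁y_n, x₁y_n + y₁x_n) repeatedly.
  From (x_1, y_1) = (49, 5): x_2 = 49·49 + 96·5·5 = 4801; y_2 = 49·5 + 5·49 = 490.
  From (x_2, y_2) = (4801, 490): x_3 = 49·4801 + 96·5·490 = 470449; y_3 = 49·490 + 5·4801 = 48015.
Step 3: Verify x_3² - 96·y_3² = 221322261601 - 221322261600 = 1 (should be 1). ✓

(x_1, y_1) = (49, 5); (x_3, y_3) = (470449, 48015).


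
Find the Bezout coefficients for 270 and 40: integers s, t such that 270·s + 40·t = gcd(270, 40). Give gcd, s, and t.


Euclidean algorithm on (270, 40) — divide until remainder is 0:
  270 = 6 · 40 + 30
  40 = 1 · 30 + 10
  30 = 3 · 10 + 0
gcd(270, 40) = 10.
Track Bezout coefficients alongside the remainders: start with r₀ = 270 = a·1 + b·0 (s = 1, t = 0) and r₁ = 40 = a·0 + b·1 (s = 0, t = 1); each new remainder r_{k+1} = r_{k-1} − q_k·r_k inherits s_{k+1} = s_{k-1} − q_k·s_k, t_{k+1} = t_{k-1} − q_k·t_k, so r_k = a·s_k + b·t_k at every step:
  q = 6: r = 30, s = 1 − 6·0 = 1, t = 0 − 6·1 = -6  (check: 270·1 + 40·(-6) = 30)
  q = 1: r = 10, s = 0 − 1·1 = -1, t = 1 − 1·(-6) = 7  (check: 270·(-1) + 40·7 = 10)
The row with r = 10 (the gcd) gives the Bezout coefficients s = -1, t = 7.
Result: 270 · (-1) + 40 · (7) = 10.

gcd(270, 40) = 10; s = -1, t = 7 (check: 270·(-1) + 40·7 = 10).


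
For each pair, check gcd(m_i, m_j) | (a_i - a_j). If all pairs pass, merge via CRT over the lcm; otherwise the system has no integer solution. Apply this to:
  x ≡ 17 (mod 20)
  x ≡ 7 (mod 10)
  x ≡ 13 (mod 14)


Moduli 20, 10, 14 are not pairwise coprime, so CRT works modulo lcm(m_i) when all pairwise compatibility conditions hold.
Pairwise compatibility: gcd(m_i, m_j) must divide a_i - a_j for every pair.
Merge one congruence at a time:
  Start: x ≡ 17 (mod 20).
  Combine with x ≡ 7 (mod 10): gcd(20, 10) = 10; 7 - 17 = -10, which IS divisible by 10, so compatible.
    Write x = 17 + 20·t and substitute into x ≡ 7 (mod 10): 20·t ≡ 7 − 17 = -10 (mod 10).
    Divide the congruence (and modulus) by g = 10: 2·t ≡ -1 (mod 1).
    Modulo 1 every t works; take t = 0.
    Then x = 17 + 20·0 = 17, valid modulo lcm(20, 10) = 20: x ≡ 17 (mod 20).
  Combine with x ≡ 13 (mod 14): gcd(20, 14) = 2; 13 - 17 = -4, which IS divisible by 2, so compatible.
    Write x = 17 + 20·t and substitute into x ≡ 13 (mod 14): 20·t ≡ 13 − 17 = -4 (mod 14).
    Divide the congruence (and modulus) by g = 2: 10·t ≡ -2 (mod 7).
    Reduce coefficients mod 7: 3·t ≡ 5 (mod 7).
    The inverse of 3 mod 7 is 5 (since 3·5 = 15 = 2·7 + 1), so t ≡ 5·5 = 25 ≡ 4 (mod 7).
    Then x = 17 + 20·4 = 97, valid modulo lcm(20, 14) = 140: x ≡ 97 (mod 140).
Verify: 97 mod 20 = 17, 97 mod 10 = 7, 97 mod 14 = 13.

x ≡ 97 (mod 140).


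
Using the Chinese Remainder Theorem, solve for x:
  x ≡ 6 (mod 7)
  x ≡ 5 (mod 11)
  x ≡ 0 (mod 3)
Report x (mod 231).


Moduli 7, 11, 3 are pairwise coprime; by CRT there is a unique solution modulo M = 7 · 11 · 3 = 231.
Solve pairwise, accumulating the modulus:
  Start with x ≡ 6 (mod 7).
  Combine with x ≡ 5 (mod 11): since gcd(7, 11) = 1, we get a unique residue mod 77.
    Write x = 6 + 7·t and substitute into x ≡ 5 (mod 11): 7·t ≡ 5 − 6 = -1 (mod 11).
    Reduce coefficients mod 11: 7·t ≡ 10 (mod 11).
    The inverse of 7 mod 11 is 8 (since 7·8 = 56 = 5·11 + 1), so t ≡ 8·10 = 80 ≡ 3 (mod 11).
    Then x = 6 + 7·3 = 27, valid modulo lcm(7, 11) = 77: x ≡ 27 (mod 77).
  Combine with x ≡ 0 (mod 3): since gcd(77, 3) = 1, we get a unique residue mod 231.
    Write x = 27 + 77·t and substitute into x ≡ 0 (mod 3): 77·t ≡ 0 − 27 = -27 (mod 3).
    Reduce coefficients mod 3: 2·t ≡ 0 (mod 3).
    The inverse of 2 mod 3 is 2 (since 2·2 = 4 = 1·3 + 1), so t ≡ 2·0 = 0 ≡ 0 (mod 3).
    Then x = 27 + 77·0 = 27, valid modulo lcm(77, 3) = 231: x ≡ 27 (mod 231).
Verify: 27 mod 7 = 6 ✓, 27 mod 11 = 5 ✓, 27 mod 3 = 0 ✓.

x ≡ 27 (mod 231).


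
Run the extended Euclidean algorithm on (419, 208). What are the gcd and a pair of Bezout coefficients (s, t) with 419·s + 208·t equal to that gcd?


Euclidean algorithm on (419, 208) — divide until remainder is 0:
  419 = 2 · 208 + 3
  208 = 69 · 3 + 1
  3 = 3 · 1 + 0
gcd(419, 208) = 1.
Track Bezout coefficients alongside the remainders: start with r₀ = 419 = a·1 + b·0 (s = 1, t = 0) and r₁ = 208 = a·0 + b·1 (s = 0, t = 1); each new remainder r_{k+1} = r_{k-1} − q_k·r_k inherits s_{k+1} = s_{k-1} − q_k·s_k, t_{k+1} = t_{k-1} − q_k·t_k, so r_k = a·s_k + b·t_k at every step:
  q = 2: r = 3, s = 1 − 2·0 = 1, t = 0 − 2·1 = -2  (check: 419·1 + 208·(-2) = 3)
  q = 69: r = 1, s = 0 − 69·1 = -69, t = 1 − 69·(-2) = 139  (check: 419·(-69) + 208·139 = 1)
The row with r = 1 (the gcd) gives the Bezout coefficients s = -69, t = 139.
Result: 419 · (-69) + 208 · (139) = 1.

gcd(419, 208) = 1; s = -69, t = 139 (check: 419·(-69) + 208·139 = 1).


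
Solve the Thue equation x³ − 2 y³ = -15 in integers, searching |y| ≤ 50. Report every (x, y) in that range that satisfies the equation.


The equation is x³ - 2y³ = -15. For fixed y, x³ = 2·y³ − 15, so a solution requires the RHS to be a perfect cube.
Strategy: iterate y from -50 to 50, compute RHS = 2·y³ − 15, and check whether it is a (positive or negative) perfect cube.
Check small values of y:
  y = 0: RHS = -15 is not a perfect cube.
  y = 1: RHS = -13 is not a perfect cube.
  y = -1: RHS = -17 is not a perfect cube.
  y = 2: RHS = 1 = (1)³ ⇒ x = 1 works.
  y = -2: RHS = -31 is not a perfect cube.
  y = 3: RHS = 39 is not a perfect cube.
  y = -3: RHS = -69 is not a perfect cube.
Continuing the search up to |y| = 50 finds no further solutions beyond those listed.
Collected solutions: (1, 2).

Solutions (with |y| ≤ 50): (1, 2).


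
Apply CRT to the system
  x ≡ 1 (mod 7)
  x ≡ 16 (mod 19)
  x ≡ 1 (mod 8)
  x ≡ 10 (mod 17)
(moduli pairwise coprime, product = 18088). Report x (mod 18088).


Product of moduli M = 7 · 19 · 8 · 17 = 18088.
Merge one congruence at a time:
  Start: x ≡ 1 (mod 7).
  Combine with x ≡ 16 (mod 19); new modulus lcm = 133.
    Write x = 1 + 7·t and substitute into x ≡ 16 (mod 19): 7·t ≡ 16 − 1 = 15 (mod 19).
    The inverse of 7 mod 19 is 11 (since 7·11 = 77 = 4·19 + 1), so t ≡ 11·15 = 165 ≡ 13 (mod 19).
    Then x = 1 + 7·13 = 92, valid modulo lcm(7, 19) = 133: x ≡ 92 (mod 133).
  Combine with x ≡ 1 (mod 8); new modulus lcm = 1064.
    Write x = 92 + 133·t and substitute into x ≡ 1 (mod 8): 133·t ≡ 1 − 92 = -91 (mod 8).
    Reduce coefficients mod 8: 5·t ≡ 5 (mod 8).
    The inverse of 5 mod 8 is 5 (since 5·5 = 25 = 3·8 + 1), so t ≡ 5·5 = 25 ≡ 1 (mod 8).
    Then x = 92 + 133·1 = 225, valid modulo lcm(133, 8) = 1064: x ≡ 225 (mod 1064).
  Combine with x ≡ 10 (mod 17); new modulus lcm = 18088.
    Write x = 225 + 1064·t and substitute into x ≡ 10 (mod 17): 1064·t ≡ 10 − 225 = -215 (mod 17).
    Reduce coefficients mod 17: 10·t ≡ 6 (mod 17).
    The inverse of 10 mod 17 is 12 (since 10·12 = 120 = 7·17 + 1), so t ≡ 12·6 = 72 ≡ 4 (mod 17).
    Then x = 225 + 1064·4 = 4481, valid modulo lcm(1064, 17) = 18088: x ≡ 4481 (mod 18088).
Verify against each original: 4481 mod 7 = 1, 4481 mod 19 = 16, 4481 mod 8 = 1, 4481 mod 17 = 10.

x ≡ 4481 (mod 18088).


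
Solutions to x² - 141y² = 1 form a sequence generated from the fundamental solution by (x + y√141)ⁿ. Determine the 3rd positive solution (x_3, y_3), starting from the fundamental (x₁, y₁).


Step 1: Find the fundamental solution (x₁, y₁) of x² - 141y² = 1.
  Expand √141 as a continued fraction. a₀ = ⌊√141⌋ = 11; iterate m_{k+1} = d_k·a_k − m_k, d_{k+1} = (141 − m_{k+1}²)/d_k, a_{k+1} = ⌊(a₀ + m_{k+1})/d_{k+1}⌋ (starting m₀ = 0, d₀ = 1), with convergents p_k = a_k·p_{k-1} + p_{k-2}, q_k = a_k·q_{k-1} + q_{k-2} (p₋₁ = 1, q₋₁ = 0):
  k = 0: a₀ = 11; p₀/q₀ = 11/1; p₀² − 141·q₀² = 121 − 141 = -20.
  k = 1: m = 11, d = 20, a = ⌊(11 + 11)/20⌋ = 1; p/q = (1·11 + 1)/(1·1 + 0) = 12/1; p² − 141·q² = 144 − 141 = 3.
  k = 2: m = 9, d = 3, a = ⌊(11 + 9)/3⌋ = 6; p/q = (6·12 + 11)/(6·1 + 1) = 83/7; p² − 141·q² = 6889 − 6909 = -20.
  k = 3: m = 9, d = 20, a = ⌊(11 + 9)/20⌋ = 1; p/q = (1·83 + 12)/(1·7 + 1) = 95/8; p² − 141·q² = 9025 − 9024 = 1.
  The first convergent with p² − 141·q² = 1 gives the fundamental solution (x₁, y₁) = (95, 8).
Step 2: Apply the recurrence (x_{n+1}, y_{n+1}) = (x₁x_n + 141y₁y_n, x₁y_n + y₁x_n) repeatedly.
  From (x_1, y_1) = (95, 8): x_2 = 95·95 + 141·8·8 = 18049; y_2 = 95·8 + 8·95 = 1520.
  From (x_2, y_2) = (18049, 1520): x_3 = 95·18049 + 141·8·1520 = 3429215; y_3 = 95·1520 + 8·18049 = 288792.
Step 3: Verify x_3² - 141·y_3² = 11759515516225 - 11759515516224 = 1 (should be 1). ✓

(x_1, y_1) = (95, 8); (x_3, y_3) = (3429215, 288792).


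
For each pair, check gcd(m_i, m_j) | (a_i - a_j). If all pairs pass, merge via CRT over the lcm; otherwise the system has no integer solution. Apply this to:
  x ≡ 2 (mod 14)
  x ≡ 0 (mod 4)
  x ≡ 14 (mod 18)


Moduli 14, 4, 18 are not pairwise coprime, so CRT works modulo lcm(m_i) when all pairwise compatibility conditions hold.
Pairwise compatibility: gcd(m_i, m_j) must divide a_i - a_j for every pair.
Merge one congruence at a time:
  Start: x ≡ 2 (mod 14).
  Combine with x ≡ 0 (mod 4): gcd(14, 4) = 2; 0 - 2 = -2, which IS divisible by 2, so compatible.
    Write x = 2 + 14·t and substitute into x ≡ 0 (mod 4): 14·t ≡ 0 − 2 = -2 (mod 4).
    Divide the congruence (and modulus) by g = 2: 7·t ≡ -1 (mod 2).
    Reduce coefficients mod 2: 1·t ≡ 1 (mod 2).
    So t ≡ 1 (mod 2).
    Then x = 2 + 14·1 = 16, valid modulo lcm(14, 4) = 28: x ≡ 16 (mod 28).
  Combine with x ≡ 14 (mod 18): gcd(28, 18) = 2; 14 - 16 = -2, which IS divisible by 2, so compatible.
    Write x = 16 + 28·t and substitute into x ≡ 14 (mod 18): 28·t ≡ 14 − 16 = -2 (mod 18).
    Divide the congruence (and modulus) by g = 2: 14·t ≡ -1 (mod 9).
    Reduce coefficients mod 9: 5·t ≡ 8 (mod 9).
    The inverse of 5 mod 9 is 2 (since 5·2 = 10 = 1·9 + 1), so t ≡ 2·8 = 16 ≡ 7 (mod 9).
    Then x = 16 + 28·7 = 212, valid modulo lcm(28, 18) = 252: x ≡ 212 (mod 252).
Verify: 212 mod 14 = 2, 212 mod 4 = 0, 212 mod 18 = 14.

x ≡ 212 (mod 252).


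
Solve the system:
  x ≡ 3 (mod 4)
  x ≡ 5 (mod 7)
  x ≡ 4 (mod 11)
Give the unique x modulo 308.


Moduli 4, 7, 11 are pairwise coprime; by CRT there is a unique solution modulo M = 4 · 7 · 11 = 308.
Solve pairwise, accumulating the modulus:
  Start with x ≡ 3 (mod 4).
  Combine with x ≡ 5 (mod 7): since gcd(4, 7) = 1, we get a unique residue mod 28.
    Write x = 3 + 4·t and substitute into x ≡ 5 (mod 7): 4·t ≡ 5 − 3 = 2 (mod 7).
    The inverse of 4 mod 7 is 2 (since 4·2 = 8 = 1·7 + 1), so t ≡ 2·2 = 4 ≡ 4 (mod 7).
    Then x = 3 + 4·4 = 19, valid modulo lcm(4, 7) = 28: x ≡ 19 (mod 28).
  Combine with x ≡ 4 (mod 11): since gcd(28, 11) = 1, we get a unique residue mod 308.
    Write x = 19 + 28·t and substitute into x ≡ 4 (mod 11): 28·t ≡ 4 − 19 = -15 (mod 11).
    Reduce coefficients mod 11: 6·t ≡ 7 (mod 11).
    The inverse of 6 mod 11 is 2 (since 6·2 = 12 = 1·11 + 1), so t ≡ 2·7 = 14 ≡ 3 (mod 11).
    Then x = 19 + 28·3 = 103, valid modulo lcm(28, 11) = 308: x ≡ 103 (mod 308).
Verify: 103 mod 4 = 3 ✓, 103 mod 7 = 5 ✓, 103 mod 11 = 4 ✓.

x ≡ 103 (mod 308).


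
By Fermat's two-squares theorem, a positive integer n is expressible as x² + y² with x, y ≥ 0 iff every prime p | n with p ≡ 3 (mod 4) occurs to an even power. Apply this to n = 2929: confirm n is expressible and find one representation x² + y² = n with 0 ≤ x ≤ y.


Step 1: Factor n = 2929 = 29 · 101.
Step 2: Check the mod-4 condition on each prime factor: 29 ≡ 1 (mod 4), exponent 1; 101 ≡ 1 (mod 4), exponent 1.
All primes ≡ 3 (mod 4) appear to even exponent (or don't appear), so by the two-squares theorem n IS expressible as a sum of two squares.
Step 3: Build a representation. Here n = 29 · 101 is a product of primes ≡ 1 (mod 4). Each prime p ≡ 1 (mod 4) is itself a sum of two squares; find a² by testing p − a² for a perfect square:
  29: 29 − 1² = 28, 29 − 2² = 25 = 5² ⇒ 29 = 2² + 5².
  101: 101 − 1² = 100 = 10² ⇒ 101 = 1² + 10².
  Combine using the Brahmagupta–Fibonacci identity (a² + b²)(c² + d²) = (ac − bd)² + (ad + bc)² = (ac + bd)² + (ad − bc)²:
  29 · 101 = 2929: from (2² + 5²)(1² + 10²), take (2·1 − 5·10, 2·10 + 5·1) = (2 − 50, 20 + 5) = (-48, 25); dropping signs (only squares matter) gives (48, 25); check 48² + 25² = 2304 + 625 = 2929 ✓.
Step 4: Order so x ≤ y and verify: 25² + 48² = 625 + 2304 = 2929 = n. ✓

n = 2929 = 25² + 48² (one valid representation with x ≤ y).


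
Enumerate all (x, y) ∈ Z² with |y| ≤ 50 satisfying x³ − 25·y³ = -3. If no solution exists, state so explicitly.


The equation is x³ - 25y³ = -3. For fixed y, x³ = 25·y³ − 3, so a solution requires the RHS to be a perfect cube.
Strategy: iterate y from -50 to 50, compute RHS = 25·y³ − 3, and check whether it is a (positive or negative) perfect cube.
Check small values of y:
  y = 0: RHS = -3 is not a perfect cube.
  y = 1: RHS = 22 is not a perfect cube.
  y = -1: RHS = -28 is not a perfect cube.
  y = 2: RHS = 197 is not a perfect cube.
  y = -2: RHS = -203 is not a perfect cube.
  y = 3: RHS = 672 is not a perfect cube.
  y = -3: RHS = -678 is not a perfect cube.
Continuing the search up to |y| = 50 finds no solutions either.
No (x, y) in the scanned range satisfies the equation.

No integer solutions with |y| ≤ 50.


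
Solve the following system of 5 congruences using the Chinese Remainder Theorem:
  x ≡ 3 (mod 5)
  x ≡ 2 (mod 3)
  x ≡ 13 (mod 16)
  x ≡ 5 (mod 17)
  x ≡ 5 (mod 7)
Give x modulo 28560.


Product of moduli M = 5 · 3 · 16 · 17 · 7 = 28560.
Merge one congruence at a time:
  Start: x ≡ 3 (mod 5).
  Combine with x ≡ 2 (mod 3); new modulus lcm = 15.
    Write x = 3 + 5·t and substitute into x ≡ 2 (mod 3): 5·t ≡ 2 − 3 = -1 (mod 3).
    Reduce coefficients mod 3: 2·t ≡ 2 (mod 3).
    The inverse of 2 mod 3 is 2 (since 2·2 = 4 = 1·3 + 1), so t ≡ 2·2 = 4 ≡ 1 (mod 3).
    Then x = 3 + 5·1 = 8, valid modulo lcm(5, 3) = 15: x ≡ 8 (mod 15).
  Combine with x ≡ 13 (mod 16); new modulus lcm = 240.
    Write x = 8 + 15·t and substitute into x ≡ 13 (mod 16): 15·t ≡ 13 − 8 = 5 (mod 16).
    The inverse of 15 mod 16 is 15 (since 15·15 = 225 = 14·16 + 1), so t ≡ 15·5 = 75 ≡ 11 (mod 16).
    Then x = 8 + 15·11 = 173, valid modulo lcm(15, 16) = 240: x ≡ 173 (mod 240).
  Combine with x ≡ 5 (mod 17); new modulus lcm = 4080.
    Write x = 173 + 240·t and substitute into x ≡ 5 (mod 17): 240·t ≡ 5 − 173 = -168 (mod 17).
    Reduce coefficients mod 17: 2·t ≡ 2 (mod 17).
    The inverse of 2 mod 17 is 9 (since 2·9 = 18 = 1·17 + 1), so t ≡ 9·2 = 18 ≡ 1 (mod 17).
    Then x = 173 + 240·1 = 413, valid modulo lcm(240, 17) = 4080: x ≡ 413 (mod 4080).
  Combine with x ≡ 5 (mod 7); new modulus lcm = 28560.
    Write x = 413 + 4080·t and substitute into x ≡ 5 (mod 7): 4080·t ≡ 5 − 413 = -408 (mod 7).
    Reduce coefficients mod 7: 6·t ≡ 5 (mod 7).
    The inverse of 6 mod 7 is 6 (since 6·6 = 36 = 5·7 + 1), so t ≡ 6·5 = 30 ≡ 2 (mod 7).
    Then x = 413 + 4080·2 = 8573, valid modulo lcm(4080, 7) = 28560: x ≡ 8573 (mod 28560).
Verify against each original: 8573 mod 5 = 3, 8573 mod 3 = 2, 8573 mod 16 = 13, 8573 mod 17 = 5, 8573 mod 7 = 5.

x ≡ 8573 (mod 28560).


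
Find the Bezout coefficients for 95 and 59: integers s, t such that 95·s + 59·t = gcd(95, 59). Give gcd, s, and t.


Euclidean algorithm on (95, 59) — divide until remainder is 0:
  95 = 1 · 59 + 36
  59 = 1 · 36 + 23
  36 = 1 · 23 + 13
  23 = 1 · 13 + 10
  13 = 1 · 10 + 3
  10 = 3 · 3 + 1
  3 = 3 · 1 + 0
gcd(95, 59) = 1.
Track Bezout coefficients alongside the remainders: start with r₀ = 95 = a·1 + b·0 (s = 1, t = 0) and r₁ = 59 = a·0 + b·1 (s = 0, t = 1); each new remainder r_{k+1} = r_{k-1} − q_k·r_k inherits s_{k+1} = s_{k-1} − q_k·s_k, t_{k+1} = t_{k-1} − q_k·t_k, so r_k = a·s_k + b·t_k at every step:
  q = 1: r = 36, s = 1 − 1·0 = 1, t = 0 − 1·1 = -1  (check: 95·1 + 59·(-1) = 36)
  q = 1: r = 23, s = 0 − 1·1 = -1, t = 1 − 1·(-1) = 2  (check: 95·(-1) + 59·2 = 23)
  q = 1: r = 13, s = 1 − 1·(-1) = 2, t = -1 − 1·2 = -3  (check: 95·2 + 59·(-3) = 13)
  q = 1: r = 10, s = -1 − 1·2 = -3, t = 2 − 1·(-3) = 5  (check: 95·(-3) + 59·5 = 10)
  q = 1: r = 3, s = 2 − 1·(-3) = 5, t = -3 − 1·5 = -8  (check: 95·5 + 59·(-8) = 3)
  q = 3: r = 1, s = -3 − 3·5 = -18, t = 5 − 3·(-8) = 29  (check: 95·(-18) + 59·29 = 1)
The row with r = 1 (the gcd) gives the Bezout coefficients s = -18, t = 29.
Result: 95 · (-18) + 59 · (29) = 1.

gcd(95, 59) = 1; s = -18, t = 29 (check: 95·(-18) + 59·29 = 1).


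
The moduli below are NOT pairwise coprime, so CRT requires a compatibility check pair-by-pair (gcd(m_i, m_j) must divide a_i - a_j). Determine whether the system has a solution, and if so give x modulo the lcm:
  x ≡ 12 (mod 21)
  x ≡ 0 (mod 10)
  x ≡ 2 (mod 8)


Moduli 21, 10, 8 are not pairwise coprime, so CRT works modulo lcm(m_i) when all pairwise compatibility conditions hold.
Pairwise compatibility: gcd(m_i, m_j) must divide a_i - a_j for every pair.
Merge one congruence at a time:
  Start: x ≡ 12 (mod 21).
  Combine with x ≡ 0 (mod 10): gcd(21, 10) = 1; 0 - 12 = -12, which IS divisible by 1, so compatible.
    Write x = 12 + 21·t and substitute into x ≡ 0 (mod 10): 21·t ≡ 0 − 12 = -12 (mod 10).
    Reduce coefficients mod 10: 1·t ≡ 8 (mod 10).
    So t ≡ 8 (mod 10).
    Then x = 12 + 21·8 = 180, valid modulo lcm(21, 10) = 210: x ≡ 180 (mod 210).
  Combine with x ≡ 2 (mod 8): gcd(210, 8) = 2; 2 - 180 = -178, which IS divisible by 2, so compatible.
    Write x = 180 + 210·t and substitute into x ≡ 2 (mod 8): 210·t ≡ 2 − 180 = -178 (mod 8).
    Divide the congruence (and modulus) by g = 2: 105·t ≡ -89 (mod 4).
    Reduce coefficients mod 4: 1·t ≡ 3 (mod 4).
    So t ≡ 3 (mod 4).
    Then x = 180 + 210·3 = 810, valid modulo lcm(210, 8) = 840: x ≡ 810 (mod 840).
Verify: 810 mod 21 = 12, 810 mod 10 = 0, 810 mod 8 = 2.

x ≡ 810 (mod 840).


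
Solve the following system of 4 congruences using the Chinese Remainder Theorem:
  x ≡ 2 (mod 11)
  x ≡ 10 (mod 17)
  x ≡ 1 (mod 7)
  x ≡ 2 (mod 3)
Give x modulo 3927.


Product of moduli M = 11 · 17 · 7 · 3 = 3927.
Merge one congruence at a time:
  Start: x ≡ 2 (mod 11).
  Combine with x ≡ 10 (mod 17); new modulus lcm = 187.
    Write x = 2 + 11·t and substitute into x ≡ 10 (mod 17): 11·t ≡ 10 − 2 = 8 (mod 17).
    The inverse of 11 mod 17 is 14 (since 11·14 = 154 = 9·17 + 1), so t ≡ 14·8 = 112 ≡ 10 (mod 17).
    Then x = 2 + 11·10 = 112, valid modulo lcm(11, 17) = 187: x ≡ 112 (mod 187).
  Combine with x ≡ 1 (mod 7); new modulus lcm = 1309.
    Write x = 112 + 187·t and substitute into x ≡ 1 (mod 7): 187·t ≡ 1 − 112 = -111 (mod 7).
    Reduce coefficients mod 7: 5·t ≡ 1 (mod 7).
    The inverse of 5 mod 7 is 3 (since 5·3 = 15 = 2·7 + 1), so t ≡ 3·1 = 3 ≡ 3 (mod 7).
    Then x = 112 + 187·3 = 673, valid modulo lcm(187, 7) = 1309: x ≡ 673 (mod 1309).
  Combine with x ≡ 2 (mod 3); new modulus lcm = 3927.
    Write x = 673 + 1309·t and substitute into x ≡ 2 (mod 3): 1309·t ≡ 2 − 673 = -671 (mod 3).
    Reduce coefficients mod 3: 1·t ≡ 1 (mod 3).
    So t ≡ 1 (mod 3).
    Then x = 673 + 1309·1 = 1982, valid modulo lcm(1309, 3) = 3927: x ≡ 1982 (mod 3927).
Verify against each original: 1982 mod 11 = 2, 1982 mod 17 = 10, 1982 mod 7 = 1, 1982 mod 3 = 2.

x ≡ 1982 (mod 3927).


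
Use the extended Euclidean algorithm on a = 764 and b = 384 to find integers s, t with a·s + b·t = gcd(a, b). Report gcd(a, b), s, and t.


Euclidean algorithm on (764, 384) — divide until remainder is 0:
  764 = 1 · 384 + 380
  384 = 1 · 380 + 4
  380 = 95 · 4 + 0
gcd(764, 384) = 4.
Track Bezout coefficients alongside the remainders: start with r₀ = 764 = a·1 + b·0 (s = 1, t = 0) and r₁ = 384 = a·0 + b·1 (s = 0, t = 1); each new remainder r_{k+1} = r_{k-1} − q_k·r_k inherits s_{k+1} = s_{k-1} − q_k·s_k, t_{k+1} = t_{k-1} − q_k·t_k, so r_k = a·s_k + b·t_k at every step:
  q = 1: r = 380, s = 1 − 1·0 = 1, t = 0 − 1·1 = -1  (check: 764·1 + 384·(-1) = 380)
  q = 1: r = 4, s = 0 − 1·1 = -1, t = 1 − 1·(-1) = 2  (check: 764·(-1) + 384·2 = 4)
The row with r = 4 (the gcd) gives the Bezout coefficients s = -1, t = 2.
Result: 764 · (-1) + 384 · (2) = 4.

gcd(764, 384) = 4; s = -1, t = 2 (check: 764·(-1) + 384·2 = 4).


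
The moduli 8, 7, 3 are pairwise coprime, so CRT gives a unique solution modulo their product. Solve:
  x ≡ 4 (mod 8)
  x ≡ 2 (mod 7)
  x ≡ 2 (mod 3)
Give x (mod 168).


Moduli 8, 7, 3 are pairwise coprime; by CRT there is a unique solution modulo M = 8 · 7 · 3 = 168.
Solve pairwise, accumulating the modulus:
  Start with x ≡ 4 (mod 8).
  Combine with x ≡ 2 (mod 7): since gcd(8, 7) = 1, we get a unique residue mod 56.
    Write x = 4 + 8·t and substitute into x ≡ 2 (mod 7): 8·t ≡ 2 − 4 = -2 (mod 7).
    Reduce coefficients mod 7: 1·t ≡ 5 (mod 7).
    So t ≡ 5 (mod 7).
    Then x = 4 + 8·5 = 44, valid modulo lcm(8, 7) = 56: x ≡ 44 (mod 56).
  Combine with x ≡ 2 (mod 3): since gcd(56, 3) = 1, we get a unique residue mod 168.
    Write x = 44 + 56·t and substitute into x ≡ 2 (mod 3): 56·t ≡ 2 − 44 = -42 (mod 3).
    Reduce coefficients mod 3: 2·t ≡ 0 (mod 3).
    The inverse of 2 mod 3 is 2 (since 2·2 = 4 = 1·3 + 1), so t ≡ 2·0 = 0 ≡ 0 (mod 3).
    Then x = 44 + 56·0 = 44, valid modulo lcm(56, 3) = 168: x ≡ 44 (mod 168).
Verify: 44 mod 8 = 4 ✓, 44 mod 7 = 2 ✓, 44 mod 3 = 2 ✓.

x ≡ 44 (mod 168).


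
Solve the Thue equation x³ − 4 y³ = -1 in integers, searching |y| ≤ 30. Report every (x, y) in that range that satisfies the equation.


The equation is x³ - 4y³ = -1. For fixed y, x³ = 4·y³ − 1, so a solution requires the RHS to be a perfect cube.
Strategy: iterate y from -30 to 30, compute RHS = 4·y³ − 1, and check whether it is a (positive or negative) perfect cube.
Check small values of y:
  y = 0: RHS = -1 = (-1)³ ⇒ x = -1 works.
  y = 1: RHS = 3 is not a perfect cube.
  y = -1: RHS = -5 is not a perfect cube.
  y = 2: RHS = 31 is not a perfect cube.
  y = -2: RHS = -33 is not a perfect cube.
  y = 3: RHS = 107 is not a perfect cube.
  y = -3: RHS = -109 is not a perfect cube.
Continuing the search up to |y| = 30 finds no further solutions beyond those listed.
Collected solutions: (-1, 0).

Solutions (with |y| ≤ 30): (-1, 0).


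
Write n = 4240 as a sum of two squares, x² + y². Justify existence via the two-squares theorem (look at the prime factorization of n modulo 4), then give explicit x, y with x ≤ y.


Step 1: Factor n = 4240 = 2^4 · 5 · 53.
Step 2: Check the mod-4 condition on each prime factor: 2 = 2 (special); 5 ≡ 1 (mod 4), exponent 1; 53 ≡ 1 (mod 4), exponent 1.
All primes ≡ 3 (mod 4) appear to even exponent (or don't appear), so by the two-squares theorem n IS expressible as a sum of two squares.
Step 3: Build a representation. Group n = k² · m with k = 4 and m = 5 · 53 = 265 (a product of primes ≡ 1 (mod 4)); a representation of m scales to one of n via (k·x)² + (k·y)² = k²(x² + y²). Each prime p ≡ 1 (mod 4) is itself a sum of two squares; find a² by testing p − a² for a perfect square:
  5: 5 − 1² = 4 = 2² ⇒ 5 = 1² + 2².
  53: 53 − 1² = 52, 53 − 2² = 49 = 7² ⇒ 53 = 2² + 7².
  Combine using the Brahmagupta–Fibonacci identity (a² + b²)(c² + d²) = (ac − bd)² + (ad + bc)² = (ac + bd)² + (ad − bc)²:
  5 · 53 = 265: from (1² + 2²)(2² + 7²), take (1·2 − 2·7, 1·7 + 2·2) = (2 − 14, 7 + 4) = (-12, 11); dropping signs (only squares matter) gives (12, 11); check 12² + 11² = 144 + 121 = 265 ✓.
  Scale by k = 4: (4·12, 4·11) = (48, 44).
Step 4: Order so x ≤ y and verify: 44² + 48² = 1936 + 2304 = 4240 = n. ✓

n = 4240 = 44² + 48² (one valid representation with x ≤ y).


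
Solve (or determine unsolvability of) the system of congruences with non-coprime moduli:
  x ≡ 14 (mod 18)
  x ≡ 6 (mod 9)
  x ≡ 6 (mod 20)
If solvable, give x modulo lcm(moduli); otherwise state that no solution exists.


Moduli 18, 9, 20 are not pairwise coprime, so CRT works modulo lcm(m_i) when all pairwise compatibility conditions hold.
Pairwise compatibility: gcd(m_i, m_j) must divide a_i - a_j for every pair.
Merge one congruence at a time:
  Start: x ≡ 14 (mod 18).
  Combine with x ≡ 6 (mod 9): gcd(18, 9) = 9, and 6 - 14 = -8 is NOT divisible by 9.
    ⇒ system is inconsistent (no integer solution).

No solution (the system is inconsistent).


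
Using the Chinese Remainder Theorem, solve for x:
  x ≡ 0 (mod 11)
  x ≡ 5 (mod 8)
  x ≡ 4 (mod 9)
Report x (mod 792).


Moduli 11, 8, 9 are pairwise coprime; by CRT there is a unique solution modulo M = 11 · 8 · 9 = 792.
Solve pairwise, accumulating the modulus:
  Start with x ≡ 0 (mod 11).
  Combine with x ≡ 5 (mod 8): since gcd(11, 8) = 1, we get a unique residue mod 88.
    Write x = 0 + 11·t and substitute into x ≡ 5 (mod 8): 11·t ≡ 5 − 0 = 5 (mod 8).
    Reduce coefficients mod 8: 3·t ≡ 5 (mod 8).
    The inverse of 3 mod 8 is 3 (since 3·3 = 9 = 1·8 + 1), so t ≡ 3·5 = 15 ≡ 7 (mod 8).
    Then x = 0 + 11·7 = 77, valid modulo lcm(11, 8) = 88: x ≡ 77 (mod 88).
  Combine with x ≡ 4 (mod 9): since gcd(88, 9) = 1, we get a unique residue mod 792.
    Write x = 77 + 88·t and substitute into x ≡ 4 (mod 9): 88·t ≡ 4 − 77 = -73 (mod 9).
    Reduce coefficients mod 9: 7·t ≡ 8 (mod 9).
    The inverse of 7 mod 9 is 4 (since 7·4 = 28 = 3·9 + 1), so t ≡ 4·8 = 32 ≡ 5 (mod 9).
    Then x = 77 + 88·5 = 517, valid modulo lcm(88, 9) = 792: x ≡ 517 (mod 792).
Verify: 517 mod 11 = 0 ✓, 517 mod 8 = 5 ✓, 517 mod 9 = 4 ✓.

x ≡ 517 (mod 792).


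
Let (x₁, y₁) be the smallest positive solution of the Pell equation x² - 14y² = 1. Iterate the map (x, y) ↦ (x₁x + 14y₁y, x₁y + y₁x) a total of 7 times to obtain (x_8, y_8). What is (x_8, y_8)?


Step 1: Find the fundamental solution (x₁, y₁) of x² - 14y² = 1.
  Expand √14 as a continued fraction. a₀ = ⌊√14⌋ = 3; iterate m_{k+1} = d_k·a_k − m_k, d_{k+1} = (14 − m_{k+1}²)/d_k, a_{k+1} = ⌊(a₀ + m_{k+1})/d_{k+1}⌋ (starting m₀ = 0, d₀ = 1), with convergents p_k = a_k·p_{k-1} + p_{k-2}, q_k = a_k·q_{k-1} + q_{k-2} (p₋₁ = 1, q₋₁ = 0):
  k = 0: a₀ = 3; p₀/q₀ = 3/1; p₀² − 14·q₀² = 9 − 14 = -5.
  k = 1: m = 3, d = 5, a = ⌊(3 + 3)/5⌋ = 1; p/q = (1·3 + 1)/(1·1 + 0) = 4/1; p² − 14·q² = 16 − 14 = 2.
  k = 2: m = 2, d = 2, a = ⌊(3 + 2)/2⌋ = 2; p/q = (2·4 + 3)/(2·1 + 1) = 11/3; p² − 14·q² = 121 − 126 = -5.
  k = 3: m = 2, d = 5, a = ⌊(3 + 2)/5⌋ = 1; p/q = (1·11 + 4)/(1·3 + 1) = 15/4; p² − 14·q² = 225 − 224 = 1.
  The first convergent with p² − 14·q² = 1 gives the fundamental solution (x₁, y₁) = (15, 4).
Step 2: Apply the recurrence (x_{n+1}, y_{n+1}) = (x₁x_n + 14y₁y_n, x₁y_n + y₁x_n) repeatedly.
  From (x_1, y_1) = (15, 4): x_2 = 15·15 + 14·4·4 = 449; y_2 = 15·4 + 4·15 = 120.
  From (x_2, y_2) = (449, 120): x_3 = 15·449 + 14·4·120 = 13455; y_3 = 15·120 + 4·449 = 3596.
  From (x_3, y_3) = (13455, 3596): x_4 = 15·13455 + 14·4·3596 = 403201; y_4 = 15·3596 + 4·13455 = 107760.
  From (x_4, y_4) = (403201, 107760): x_5 = 15·403201 + 14·4·107760 = 12082575; y_5 = 15·107760 + 4·403201 = 3229204.
  From (x_5, y_5) = (12082575, 3229204): x_6 = 15·12082575 + 14·4·3229204 = 362074049; y_6 = 15·3229204 + 4·12082575 = 96768360.
  From (x_6, y_6) = (362074049, 96768360): x_7 = 15·362074049 + 14·4·96768360 = 10850138895; y_7 = 15·96768360 + 4·362074049 = 2899821596.
  From (x_7, y_7) = (10850138895, 2899821596): x_8 = 15·10850138895 + 14·4·2899821596 = 325142092801; y_8 = 15·2899821596 + 4·10850138895 = 86897879520.
Step 3: Verify x_8² - 14·y_8² = 105717380511014096025601 - 105717380511014096025600 = 1 (should be 1). ✓

(x_1, y_1) = (15, 4); (x_8, y_8) = (325142092801, 86897879520).


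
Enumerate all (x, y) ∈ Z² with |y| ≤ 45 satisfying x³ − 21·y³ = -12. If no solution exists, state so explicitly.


The equation is x³ - 21y³ = -12. For fixed y, x³ = 21·y³ − 12, so a solution requires the RHS to be a perfect cube.
Strategy: iterate y from -45 to 45, compute RHS = 21·y³ − 12, and check whether it is a (positive or negative) perfect cube.
Check small values of y:
  y = 0: RHS = -12 is not a perfect cube.
  y = 1: RHS = 9 is not a perfect cube.
  y = -1: RHS = -33 is not a perfect cube.
  y = 2: RHS = 156 is not a perfect cube.
  y = -2: RHS = -180 is not a perfect cube.
  y = 3: RHS = 555 is not a perfect cube.
  y = -3: RHS = -579 is not a perfect cube.
Continuing the search up to |y| = 45 finds no solutions either.
No (x, y) in the scanned range satisfies the equation.

No integer solutions with |y| ≤ 45.


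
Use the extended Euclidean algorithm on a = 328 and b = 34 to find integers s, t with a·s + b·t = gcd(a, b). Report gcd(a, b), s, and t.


Euclidean algorithm on (328, 34) — divide until remainder is 0:
  328 = 9 · 34 + 22
  34 = 1 · 22 + 12
  22 = 1 · 12 + 10
  12 = 1 · 10 + 2
  10 = 5 · 2 + 0
gcd(328, 34) = 2.
Track Bezout coefficients alongside the remainders: start with r₀ = 328 = a·1 + b·0 (s = 1, t = 0) and r₁ = 34 = a·0 + b·1 (s = 0, t = 1); each new remainder r_{k+1} = r_{k-1} − q_k·r_k inherits s_{k+1} = s_{k-1} − q_k·s_k, t_{k+1} = t_{k-1} − q_k·t_k, so r_k = a·s_k + b·t_k at every step:
  q = 9: r = 22, s = 1 − 9·0 = 1, t = 0 − 9·1 = -9  (check: 328·1 + 34·(-9) = 22)
  q = 1: r = 12, s = 0 − 1·1 = -1, t = 1 − 1·(-9) = 10  (check: 328·(-1) + 34·10 = 12)
  q = 1: r = 10, s = 1 − 1·(-1) = 2, t = -9 − 1·10 = -19  (check: 328·2 + 34·(-19) = 10)
  q = 1: r = 2, s = -1 − 1·2 = -3, t = 10 − 1·(-19) = 29  (check: 328·(-3) + 34·29 = 2)
The row with r = 2 (the gcd) gives the Bezout coefficients s = -3, t = 29.
Result: 328 · (-3) + 34 · (29) = 2.

gcd(328, 34) = 2; s = -3, t = 29 (check: 328·(-3) + 34·29 = 2).


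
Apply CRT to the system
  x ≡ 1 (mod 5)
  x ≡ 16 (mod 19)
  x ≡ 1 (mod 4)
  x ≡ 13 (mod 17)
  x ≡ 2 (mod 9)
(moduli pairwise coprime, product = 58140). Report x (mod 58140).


Product of moduli M = 5 · 19 · 4 · 17 · 9 = 58140.
Merge one congruence at a time:
  Start: x ≡ 1 (mod 5).
  Combine with x ≡ 16 (mod 19); new modulus lcm = 95.
    Write x = 1 + 5·t and substitute into x ≡ 16 (mod 19): 5·t ≡ 16 − 1 = 15 (mod 19).
    The inverse of 5 mod 19 is 4 (since 5·4 = 20 = 1·19 + 1), so t ≡ 4·15 = 60 ≡ 3 (mod 19).
    Then x = 1 + 5·3 = 16, valid modulo lcm(5, 19) = 95: x ≡ 16 (mod 95).
  Combine with x ≡ 1 (mod 4); new modulus lcm = 380.
    Write x = 16 + 95·t and substitute into x ≡ 1 (mod 4): 95·t ≡ 1 − 16 = -15 (mod 4).
    Reduce coefficients mod 4: 3·t ≡ 1 (mod 4).
    The inverse of 3 mod 4 is 3 (since 3·3 = 9 = 2·4 + 1), so t ≡ 3·1 = 3 ≡ 3 (mod 4).
    Then x = 16 + 95·3 = 301, valid modulo lcm(95, 4) = 380: x ≡ 301 (mod 380).
  Combine with x ≡ 13 (mod 17); new modulus lcm = 6460.
    Write x = 301 + 380·t and substitute into x ≡ 13 (mod 17): 380·t ≡ 13 − 301 = -288 (mod 17).
    Reduce coefficients mod 17: 6·t ≡ 1 (mod 17).
    The inverse of 6 mod 17 is 3 (since 6·3 = 18 = 1·17 + 1), so t ≡ 3·1 = 3 ≡ 3 (mod 17).
    Then x = 301 + 380·3 = 1441, valid modulo lcm(380, 17) = 6460: x ≡ 1441 (mod 6460).
  Combine with x ≡ 2 (mod 9); new modulus lcm = 58140.
    Write x = 1441 + 6460·t and substitute into x ≡ 2 (mod 9): 6460·t ≡ 2 − 1441 = -1439 (mod 9).
    Reduce coefficients mod 9: 7·t ≡ 1 (mod 9).
    The inverse of 7 mod 9 is 4 (since 7·4 = 28 = 3·9 + 1), so t ≡ 4·1 = 4 ≡ 4 (mod 9).
    Then x = 1441 + 6460·4 = 27281, valid modulo lcm(6460, 9) = 58140: x ≡ 27281 (mod 58140).
Verify against each original: 27281 mod 5 = 1, 27281 mod 19 = 16, 27281 mod 4 = 1, 27281 mod 17 = 13, 27281 mod 9 = 2.

x ≡ 27281 (mod 58140).
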